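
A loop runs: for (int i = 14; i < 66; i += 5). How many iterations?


Loop starts at i = 14, increments by 5, stops when i >= 66.
Number of iterations = ceil((66 - 14) / 5)
= ceil(52 / 5)
= 11


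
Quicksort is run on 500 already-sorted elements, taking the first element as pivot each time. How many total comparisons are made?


Sum of comparisons per partition:
499 + 498 + ... + 1 + 0
= 500 * (500 - 1) / 2
= 500 * 499 / 2
= 124750


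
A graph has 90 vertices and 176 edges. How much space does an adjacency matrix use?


Adjacency matrix: V x V grid of entries
Space = V^2 = 90^2 = 90 * 90 = 8100


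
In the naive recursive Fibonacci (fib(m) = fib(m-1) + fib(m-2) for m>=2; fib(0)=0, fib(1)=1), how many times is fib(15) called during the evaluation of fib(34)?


Let N(m) = number of times fib(m) is called while evaluating fib(34).
N(34) = 1 (the initial call).
N(33) = 1 (only fib(34) calls it).
For 1 <= m <= 32: fib(m) is called by fib(m+1) and fib(m+2), so
  N(m) = N(m+1) + N(m+2).
fib(0) is called only by fib(2), so N(0) = N(2).
Walk down from m=34:
  N(34)=1, N(33)=1, N(32)=2, N(31)=3, N(30)=5, N(29)=8, N(28)=13, N(27)=21, N(26)=34, N(25)=55, N(24)=89, N(23)=144, N(22)=233, N(21)=377, N(20)=610, N(19)=987, N(18)=1597, N(17)=2584, N(16)=4181, N(15)=6765
N(15) = 6765


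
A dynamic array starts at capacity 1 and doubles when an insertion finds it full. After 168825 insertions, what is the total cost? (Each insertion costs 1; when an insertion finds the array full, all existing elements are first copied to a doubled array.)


Insertion cost: 168825 (one per element)
Resizes occur just before inserting elements 2, 3, 5, 9, ...
Elements copied at each resize: 1 + 2 + 4 + 8 + 16 + 32 + 64 + 128 + 256 + 512 + 1024 + 2048 + 4096 + 8192 + 16384 + 32768 + 65536 + 131072
Sum of copies = 262143 (geometric series: 2^k - 1)
Total = 168825 + 262143 = 430968


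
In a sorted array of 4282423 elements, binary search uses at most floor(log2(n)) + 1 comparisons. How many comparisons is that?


Halving sequence: 4282423 -> 2141211 -> 1070605 -> 535302 -> 267651 -> 133825 -> 66912 -> 33456 -> 16728 -> 8364 -> 4182 -> 2091 -> 1045 -> 522 -> 261 -> 130 -> 65 -> 32 -> 16 -> 8 -> 4 -> 2 -> 1
Number of halvings = 22
Max comparisons = 22 + 1 = 23


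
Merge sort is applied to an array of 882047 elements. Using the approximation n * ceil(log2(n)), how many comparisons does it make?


Merge sort divides the array into halves recursively.
Number of levels = ceil(log2(882047)) = 20
At each level, approximately n = 882047 comparisons are needed for merging.
Total comparisons ~ n * ceil(log2(n)) = 882047 * 20 = 17640940


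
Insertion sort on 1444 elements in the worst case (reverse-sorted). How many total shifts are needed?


In the worst case (reverse-sorted), each element shifts past all previous:
  Element 1: 1 shifts
  Element 2: 2 shifts
  Element 3: 3 shifts
  Element 4: 4 shifts
  Element 5: 5 shifts
  ...
  Element 1443: 1443 shifts
Total = 1 + 2 + ... + 1443
= 1444*(1444-1)/2 = 1041846


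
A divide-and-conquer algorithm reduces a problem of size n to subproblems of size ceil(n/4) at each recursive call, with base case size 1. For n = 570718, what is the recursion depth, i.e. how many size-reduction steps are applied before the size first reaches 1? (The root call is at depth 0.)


Each step divides the size by 4 (rounding up); after k steps the size is ceil(n/4^k), which equals 1 exactly when 4^k >= n.
So the depth is the smallest k with 4^k >= 570718, i.e. ceil(log_4(570718)).
4^9 = 262144 < 570718 <= 1048576 = 4^10
Recursion depth = 10


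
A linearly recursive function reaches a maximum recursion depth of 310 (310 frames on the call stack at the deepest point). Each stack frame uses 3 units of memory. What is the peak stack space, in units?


Maximum recursion depth = 310 frames
Memory per frame = 3 units
Total stack space = depth * frame_size
= 310 * 3 = 930


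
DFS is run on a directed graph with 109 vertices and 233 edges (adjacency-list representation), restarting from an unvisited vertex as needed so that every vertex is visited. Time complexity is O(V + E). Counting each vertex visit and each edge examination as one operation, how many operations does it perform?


A full DFS traversal processes each vertex exactly once (push/pop on stack).
Each directed edge is examined once.
V = 109, E = 233
V + E = 342


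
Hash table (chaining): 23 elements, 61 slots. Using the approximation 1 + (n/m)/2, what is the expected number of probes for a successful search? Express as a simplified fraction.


Computing expected probes:
alpha = 23/61
= 1 + alpha/2
= 1 + 23/(2*61)
= (2*61 + 23) / (2*61)
= 145/122


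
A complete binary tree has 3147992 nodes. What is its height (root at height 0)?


In a complete binary tree, level k holds nodes 2^k .. 2^(k+1)-1 (1-indexed).
Height = floor(log2(n)) = floor(log2(3147992)) = 21
Check: 2^21 = 2097152 <= 3147992 < 4194304 = 2^22


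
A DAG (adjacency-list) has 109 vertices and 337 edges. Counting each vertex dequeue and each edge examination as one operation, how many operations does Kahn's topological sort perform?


V = 109 (vertex processing)
E = 337 (edge processing)
V + E = 109 + 337 = 446


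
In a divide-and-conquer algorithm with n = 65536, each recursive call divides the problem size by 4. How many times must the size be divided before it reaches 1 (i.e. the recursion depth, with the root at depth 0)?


Number of divisions = log_4(65536)
Sizes: 65536 -> 16384 -> 4096 -> 1024 -> 256 -> 64 -> 16 -> 4 -> 1 (8 divisions)
Recursion depth = 8


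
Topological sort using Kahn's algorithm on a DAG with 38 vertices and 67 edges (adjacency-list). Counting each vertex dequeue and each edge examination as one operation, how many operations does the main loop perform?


Kahn's algorithm:
  1. Compute in-degrees: O(V + E)
  2. Process queue: each vertex dequeued once (O(V))
     each edge examined once (O(E))
Total = V + E = 38 + 67 = 105


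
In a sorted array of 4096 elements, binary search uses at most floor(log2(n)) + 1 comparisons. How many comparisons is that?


Halving sequence: 4096 -> 2048 -> 1024 -> 512 -> 256 -> 128 -> 64 -> 32 -> 16 -> 8 -> 4 -> 2 -> 1
Number of halvings = 12
Max comparisons = 12 + 1 = 13


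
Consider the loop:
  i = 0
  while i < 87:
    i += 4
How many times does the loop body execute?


Starting at i = 0, each iteration adds 4.
Iterations until i >= 87:
  Iteration 1: i = 0 -> i = 4
  Iteration 2: i = 4 -> i = 8
  Iteration 3: i = 8 -> i = 12
  Iteration 4: i = 12 -> i = 16
  Iteration 5: i = 16 -> i = 20
  Iteration 6: i = 20 -> i = 24
  Iteration 7: i = 24 -> i = 28
  Iteration 8: i = 28 -> i = 32
  ... continuing ...
Total iterations = ceil(87/4) = 22


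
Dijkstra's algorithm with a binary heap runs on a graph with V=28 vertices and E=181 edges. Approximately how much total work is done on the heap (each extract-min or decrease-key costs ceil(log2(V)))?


Dijkstra with a binary heap: each vertex is extracted once, each edge may relax once.
Each heap operation costs O(log V).
V + E = 28 + 181 = 209
ceil(log2(28)) = 5 (since 2^4 = 16 < 28 <= 32 = 2^5)
Total heap work = (V+E) * ceil(log2(V)) = 209 * 5 = 1045


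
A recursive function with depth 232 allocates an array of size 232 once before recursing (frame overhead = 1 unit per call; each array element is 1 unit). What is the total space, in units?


Array allocation: 232 units (allocated once)
Stack frames: 232 deep * 1 per frame = 232 units
Total = 232 + 232 = 464


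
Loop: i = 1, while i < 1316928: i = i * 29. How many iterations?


i multiplies by 29 each step:
i = 1 -> 29 -> 841 -> 24389 -> 707281 -> 20511149 (stop)
Iterations = ceil(log_29(1316928)) = 5


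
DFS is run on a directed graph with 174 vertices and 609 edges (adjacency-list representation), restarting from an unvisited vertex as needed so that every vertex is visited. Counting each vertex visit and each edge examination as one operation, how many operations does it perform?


A full DFS traversal processes each vertex exactly once (push/pop on stack).
Each directed edge is examined once.
V = 174, E = 609
V + E = 783


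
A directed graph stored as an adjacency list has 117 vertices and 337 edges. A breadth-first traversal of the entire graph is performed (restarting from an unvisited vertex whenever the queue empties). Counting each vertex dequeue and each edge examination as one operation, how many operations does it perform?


A full BFS traversal dequeues each vertex once and examines each edge once.
Vertex visits: 117
Edge visits: 337
V + E = 117 + 337 = 454


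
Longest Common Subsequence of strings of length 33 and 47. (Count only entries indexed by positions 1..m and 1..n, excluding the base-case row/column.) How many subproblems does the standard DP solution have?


DP table indexed by positions in both strings.
First string: 33 positions
Second string: 47 positions
Total = 33 * 47 = 1551


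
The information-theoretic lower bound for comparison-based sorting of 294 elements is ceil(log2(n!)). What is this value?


A binary decision tree of height h has at most 2^h leaves and needs at least n! of them, so h >= ceil(log2(n!)).
294! is far too large to multiply out, so use Stirling's series:
  ln(n!) ~ n ln n - n + (1/2) ln(2 pi n) + 1/(12n)  (error below 1/(360 n^3), negligible here)
  ln(294) = 5.6835798
  n ln n = 294 * 5.6835798 = 1670.9725
  (1/2) ln(2 pi * 294) = (1/2) ln(1847.2565) = 3.7607
  1/(12*294) = 0.0003
  ln(294!) ~ 1670.9725 - 294 + 3.7607 + 0.0003 = 1380.7335
Convert to base 2: log2(294!) = 1380.7335 / ln 2 = 1380.7335 / 0.69314718 = 1991.9774
ceil(1991.9774) = 1992


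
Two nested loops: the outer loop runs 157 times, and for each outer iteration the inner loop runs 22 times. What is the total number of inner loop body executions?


Outer loop: 157 iterations
Inner loop: 22 iterations per outer iteration
Total = 157 * 22 = 3454


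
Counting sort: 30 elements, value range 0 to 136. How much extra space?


n = 30 (output array)
k = 137 (count array for 137 distinct values)
Extra space = 30 + 137 = 167


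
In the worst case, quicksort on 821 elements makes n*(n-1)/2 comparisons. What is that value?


Sum of comparisons per partition:
820 + 819 + ... + 1 + 0
= 821 * (821 - 1) / 2
= 821 * 820 / 2
= 336610


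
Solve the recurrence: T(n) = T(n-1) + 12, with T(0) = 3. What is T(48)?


Unrolling the recurrence:
T(48) = T(47) + 12
       = T(46) + 12 + 12
       = T(45) + 12*3
       ...
       = T(0) + 12*48
       = 3 + 576 = 579


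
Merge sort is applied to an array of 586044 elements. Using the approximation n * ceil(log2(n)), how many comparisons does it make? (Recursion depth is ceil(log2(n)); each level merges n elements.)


Merge sort divides the array into halves recursively.
Number of levels = ceil(log2(586044)) = 20
At each level, approximately n = 586044 comparisons are needed for merging.
Total comparisons ~ n * ceil(log2(n)) = 586044 * 20 = 11720880


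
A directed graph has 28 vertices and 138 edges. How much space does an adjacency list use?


Adjacency list: one list head per vertex + one entry per edge
Vertex heads: 28
Edge entries: 138
Total = 28 + 138 = 166


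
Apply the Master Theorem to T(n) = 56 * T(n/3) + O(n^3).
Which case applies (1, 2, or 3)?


The Master Theorem: T(n) = a*T(n/b) + O(n^c)
  a = 56, b = 3, c = 3
log_b(a) = log_3(56) ~ 3.664
Compare b^c with a: 3^3 = 27 < 56, so c < log_b(a).
Since c < log_b(a), Case 1 applies.
T(n) = O(n^(log_3 56)) ~ O(n^3.664)
Master Theorem case = 1


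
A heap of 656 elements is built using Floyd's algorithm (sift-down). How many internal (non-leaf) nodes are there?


Leaf nodes occupy roughly half the array.
Sift-down is called for each internal node, starting from the last one.
Internal nodes = floor(n/2) = floor(656/2) = 328


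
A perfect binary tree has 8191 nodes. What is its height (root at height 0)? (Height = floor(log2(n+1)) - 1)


For a perfect binary tree of height h: n = 2^(h+1) - 1, so h = log2(n+1) - 1.
  n + 1 = 8192 = 2^13
  log2(8192) = 13
  height = 13 - 1 = 12


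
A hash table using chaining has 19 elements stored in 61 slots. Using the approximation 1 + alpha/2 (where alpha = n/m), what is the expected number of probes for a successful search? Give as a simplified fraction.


Load factor alpha = n/m = 19/61
Expected probes = 1 + alpha/2 = 1 + 19/(2*61)
= 1 + 19/122
= 122/122 + 19/122
= 141/122


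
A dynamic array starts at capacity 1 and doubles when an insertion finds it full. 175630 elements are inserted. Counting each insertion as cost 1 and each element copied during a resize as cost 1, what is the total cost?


n = 175630
Insertion costs: 175630
Resizes copy 1, 2, 4, ... up to the largest power of 2 that is <= n-1 = 175629, i.e. 131072.
Copy costs = 1 + 2 + 4 + 8 + 16 + 32 + 64 + 128 + 256 + 512 + 1024 + 2048 + 4096 + 8192 + 16384 + 32768 + 65536 + 131072 = 262143
Total = 175630 + 262143 = 437773


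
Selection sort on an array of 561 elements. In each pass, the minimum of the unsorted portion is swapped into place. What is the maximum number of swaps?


Selection sort performs one swap per pass:
  Pass 1: find min in positions 0 to 560, swap with position 0
  Pass 2: find min in positions 1 to 560, swap with position 1
  Pass 3: find min in positions 2 to 560, swap with position 2
  Pass 4: find min in positions 3 to 560, swap with position 3
  Pass 5: find min in positions 4 to 560, swap with position 4
  ... (555 more passes)
Total passes (and swaps) = n - 1 = 561 - 1 = 560


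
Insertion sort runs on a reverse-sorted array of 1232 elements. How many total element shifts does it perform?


Sum of shifts = 1 + 2 + 3 + ... + 1231
= 1232 * 1231 / 2
= 1516592 / 2
= 758296


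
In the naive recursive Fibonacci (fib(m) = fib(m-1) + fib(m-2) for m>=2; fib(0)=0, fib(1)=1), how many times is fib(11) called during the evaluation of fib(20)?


Let N(m) = number of times fib(m) is called while evaluating fib(20).
N(20) = 1 (the initial call).
N(19) = 1 (only fib(20) calls it).
For 1 <= m <= 18: fib(m) is called by fib(m+1) and fib(m+2), so
  N(m) = N(m+1) + N(m+2).
fib(0) is called only by fib(2), so N(0) = N(2).
Walk down from m=20:
  N(20)=1, N(19)=1, N(18)=2, N(17)=3, N(16)=5, N(15)=8, N(14)=13, N(13)=21, N(12)=34, N(11)=55
N(11) = 55


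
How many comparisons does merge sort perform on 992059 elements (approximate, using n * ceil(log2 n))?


Recursion depth: ceil(log2(992059)) = 20
Each recursion level merges n = 992059 elements
Total = 992059 * 20 = 19841180


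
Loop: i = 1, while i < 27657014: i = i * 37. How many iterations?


i multiplies by 37 each step:
i = 1 -> 37 -> 1369 -> 50653 -> 1874161 -> 69343957 (stop)
Iterations = ceil(log_37(27657014)) = 5


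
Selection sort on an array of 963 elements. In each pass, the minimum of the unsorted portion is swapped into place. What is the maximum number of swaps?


Selection sort performs one swap per pass:
  Pass 1: find min in positions 0 to 962, swap with position 0
  Pass 2: find min in positions 1 to 962, swap with position 1
  Pass 3: find min in positions 2 to 962, swap with position 2
  Pass 4: find min in positions 3 to 962, swap with position 3
  Pass 5: find min in positions 4 to 962, swap with position 4
  ... (957 more passes)
Total passes (and swaps) = n - 1 = 963 - 1 = 962


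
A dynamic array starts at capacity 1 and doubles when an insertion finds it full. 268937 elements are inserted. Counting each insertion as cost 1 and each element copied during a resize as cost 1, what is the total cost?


n = 268937
Insertion costs: 268937
Resizes copy 1, 2, 4, ... up to the largest power of 2 that is <= n-1 = 268936, i.e. 262144.
Copy costs = 1 + 2 + 4 + 8 + 16 + 32 + 64 + 128 + 256 + 512 + 1024 + 2048 + 4096 + 8192 + 16384 + 32768 + 65536 + 131072 + 262144 = 524287
Total = 268937 + 524287 = 793224


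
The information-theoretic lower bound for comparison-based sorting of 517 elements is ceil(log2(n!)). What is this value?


A binary decision tree of height h has at most 2^h leaves and needs at least n! of them, so h >= ceil(log2(n!)).
517! is far too large to multiply out, so use Stirling's series:
  ln(n!) ~ n ln n - n + (1/2) ln(2 pi n) + 1/(12n)  (error below 1/(360 n^3), negligible here)
  ln(517) = 6.2480429
  n ln n = 517 * 6.2480429 = 3230.2382
  (1/2) ln(2 pi * 517) = (1/2) ln(3248.4068) = 4.0430
  1/(12*517) = 0.0002
  ln(517!) ~ 3230.2382 - 517 + 4.0430 + 0.0002 = 2717.2814
Convert to base 2: log2(517!) = 2717.2814 / ln 2 = 2717.2814 / 0.69314718 = 3920.2084
ceil(3920.2084) = 3921


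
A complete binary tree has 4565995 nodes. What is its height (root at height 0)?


In a complete binary tree, level k holds nodes 2^k .. 2^(k+1)-1 (1-indexed).
Height = floor(log2(n)) = floor(log2(4565995)) = 22
Check: 2^22 = 4194304 <= 4565995 < 8388608 = 2^23


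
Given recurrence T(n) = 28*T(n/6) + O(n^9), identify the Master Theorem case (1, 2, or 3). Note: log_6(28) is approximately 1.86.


Master Theorem parameters: a=28, b=6, c=9
log_b(a) = 1.86
Compare b^c with a: 6^9 = 10077696 > 28, so c > log_b(a).
Comparing c=9 vs log_b(a)=1.86:
9 > 1.86 => Case 3
Result: T(n) = O(n^9)
Master Theorem case = 3


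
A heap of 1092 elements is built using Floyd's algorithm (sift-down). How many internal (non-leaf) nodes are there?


Leaf nodes occupy roughly half the array.
Sift-down is called for each internal node, starting from the last one.
Internal nodes = floor(n/2) = floor(1092/2) = 546


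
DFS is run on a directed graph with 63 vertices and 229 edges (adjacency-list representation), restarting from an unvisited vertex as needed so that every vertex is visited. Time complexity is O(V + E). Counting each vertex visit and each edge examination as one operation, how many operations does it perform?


A full DFS traversal processes each vertex exactly once (push/pop on stack).
Each directed edge is examined once.
V = 63, E = 229
V + E = 292


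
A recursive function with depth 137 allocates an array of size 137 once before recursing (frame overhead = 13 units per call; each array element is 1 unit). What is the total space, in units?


Array allocation: 137 units (allocated once)
Stack frames: 137 deep * 13 per frame = 1781 units
Total = 137 + 1781 = 1918


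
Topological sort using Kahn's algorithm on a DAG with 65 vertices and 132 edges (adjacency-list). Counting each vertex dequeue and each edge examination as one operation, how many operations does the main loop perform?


Kahn's algorithm:
  1. Compute in-degrees: O(V + E)
  2. Process queue: each vertex dequeued once (O(V))
     each edge examined once (O(E))
Total = V + E = 65 + 132 = 197


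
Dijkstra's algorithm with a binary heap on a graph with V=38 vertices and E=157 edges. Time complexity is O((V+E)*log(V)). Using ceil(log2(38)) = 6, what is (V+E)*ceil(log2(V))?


Dijkstra with a binary heap: each vertex is extracted once, each edge may relax once.
Each heap operation costs O(log V).
V + E = 38 + 157 = 195
ceil(log2(38)) = 6 (since 2^5 = 32 < 38 <= 64 = 2^6)
Total heap work = (V+E) * ceil(log2(V)) = 195 * 6 = 1170


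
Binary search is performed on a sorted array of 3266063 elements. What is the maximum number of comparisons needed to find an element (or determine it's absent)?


Binary search halves the search space each comparison:
  Step 1: search space = 3266063 -> 1633031
  Step 2: search space = 1633031 -> 816515
  Step 3: search space = 816515 -> 408257
  Step 4: search space = 408257 -> 204128
  Step 5: search space = 204128 -> 102064
  Step 6: search space = 102064 -> 51032
  Step 7: search space = 51032 -> 25516
  Step 8: search space = 25516 -> 12758
  Step 9: search space = 12758 -> 6379
  Step 10: search space = 6379 -> 3189
  Step 11: search space = 3189 -> 1594
  Step 12: search space = 1594 -> 797
  Step 13: search space = 797 -> 398
  Step 14: search space = 398 -> 199
  Step 15: search space = 199 -> 99
  Step 16: search space = 99 -> 49
  Step 17: search space = 49 -> 24
  Step 18: search space = 24 -> 12
  Step 19: search space = 12 -> 6
  Step 20: search space = 6 -> 3
  Step 21: search space = 3 -> 1
  Step 22: search space = 1 (final check)
Maximum comparisons = floor(log2(3266063)) + 1 = 21 + 1 = 22


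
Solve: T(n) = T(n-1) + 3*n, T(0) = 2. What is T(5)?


Expanding the recurrence:
T(5) = T(4) + 3*5
       = T(3) + 3*4 + 3*5
       ...
       = T(0) + 3*(1 + 2 + ... + 5)
       = 2 + 3 * 5*6/2
       = 2 + 3 * 15
       = 2 + 45 = 47


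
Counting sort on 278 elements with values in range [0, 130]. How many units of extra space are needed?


Output array size: 278 (to store sorted result)
Count array size: 131 (one slot per possible value, range 0 to 130)
Total extra space = 278 + 131 = 409


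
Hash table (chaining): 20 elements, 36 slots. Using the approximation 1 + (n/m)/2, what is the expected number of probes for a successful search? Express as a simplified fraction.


Computing expected probes:
alpha = 20/36
= 1 + alpha/2
= 1 + 20/(2*36)
= (2*36 + 20) / (2*36)
= 92/72 = 23/18


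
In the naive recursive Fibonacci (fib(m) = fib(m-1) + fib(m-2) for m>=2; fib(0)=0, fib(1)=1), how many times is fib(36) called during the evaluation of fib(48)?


Let N(m) = number of times fib(m) is called while evaluating fib(48).
N(48) = 1 (the initial call).
N(47) = 1 (only fib(48) calls it).
For 1 <= m <= 46: fib(m) is called by fib(m+1) and fib(m+2), so
  N(m) = N(m+1) + N(m+2).
fib(0) is called only by fib(2), so N(0) = N(2).
Walk down from m=48:
  N(48)=1, N(47)=1, N(46)=2, N(45)=3, N(44)=5, N(43)=8, N(42)=13, N(41)=21, N(40)=34, N(39)=55, N(38)=89, N(37)=144, N(36)=233
N(36) = 233


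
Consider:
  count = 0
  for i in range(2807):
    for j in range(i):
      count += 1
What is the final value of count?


For each i, the inner loop runs i times:
  i=0: inner runs 0 times
  i=1: inner runs 1 time
  i=2: inner runs 2 times
  i=3: inner runs 3 times
  i=4: inner runs 4 times
  i=5: inner runs 5 times
  i=6: inner runs 6 times
  i=7: inner runs 7 times
  ...
Total = 0 + 1 + 2 + ... + 2806 = 2807*(2807-1)/2 = 3938221


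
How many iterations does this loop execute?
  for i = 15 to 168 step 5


The loop variable i takes values starting at 15 and increments by 5 each iteration.
Sequence: i = 15, 20, 25, 30, 35, 40, 45, 50, 55, ...
The upper bound 168 is inclusive, so the count is floor((last - first) / step) + 1:
floor((168 - 15) / 5) + 1 = floor(153/5) + 1 = 30 + 1 = 31


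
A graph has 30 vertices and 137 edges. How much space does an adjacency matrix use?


Adjacency matrix: V x V grid of entries
Space = V^2 = 30^2 = 30 * 30 = 900


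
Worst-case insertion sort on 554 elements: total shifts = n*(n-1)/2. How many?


Sum of shifts = 1 + 2 + 3 + ... + 553
= 554 * 553 / 2
= 306362 / 2
= 153181


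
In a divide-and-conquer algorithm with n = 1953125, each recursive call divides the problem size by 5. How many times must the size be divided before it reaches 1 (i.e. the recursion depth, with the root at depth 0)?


Number of divisions = log_5(1953125)
Sizes: 1953125 -> 390625 -> 78125 -> 15625 -> 3125 -> 625 -> 125 -> 25 -> 5 -> 1 (9 divisions)
Recursion depth = 9


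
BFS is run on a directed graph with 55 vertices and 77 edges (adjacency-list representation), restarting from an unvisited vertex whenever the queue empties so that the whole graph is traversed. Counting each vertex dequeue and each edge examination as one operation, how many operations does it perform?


A full BFS traversal dequeues each vertex exactly once and examines each directed edge exactly once.
V = 55 (vertex processing cost)
E = 77 (edge examination cost)
Total operations proportional to V + E = 55 + 77 = 132


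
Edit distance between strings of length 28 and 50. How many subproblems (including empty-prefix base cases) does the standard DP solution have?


The table includes base cases (empty prefixes).
Rows: (m+1) = 29
Columns: (n+1) = 51
Total = 29 * 51 = 1479


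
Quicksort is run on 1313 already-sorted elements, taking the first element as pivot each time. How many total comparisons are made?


Sum of comparisons per partition:
1312 + 1311 + ... + 1 + 0
= 1313 * (1313 - 1) / 2
= 1313 * 1312 / 2
= 861328


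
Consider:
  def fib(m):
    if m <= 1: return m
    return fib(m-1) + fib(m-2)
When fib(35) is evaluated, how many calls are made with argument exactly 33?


Let N(m) = number of times fib(m) is called while evaluating fib(35).
N(35) = 1 (the initial call).
N(34) = 1 (only fib(35) calls it).
For 1 <= m <= 33: fib(m) is called by fib(m+1) and fib(m+2), so
  N(m) = N(m+1) + N(m+2).
fib(0) is called only by fib(2), so N(0) = N(2).
Walk down from m=35:
  N(35)=1, N(34)=1, N(33)=2
N(33) = 2


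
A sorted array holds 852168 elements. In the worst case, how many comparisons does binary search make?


Halving sequence: 852168 -> 426084 -> 213042 -> 106521 -> 53260 -> 26630 -> 13315 -> 6657 -> 3328 -> 1664 -> 832 -> 416 -> 208 -> 104 -> 52 -> 26 -> 13 -> 6 -> 3 -> 1
Number of halvings = 19
Max comparisons = 19 + 1 = 20


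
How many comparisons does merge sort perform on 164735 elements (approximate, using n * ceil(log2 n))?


Recursion depth: ceil(log2(164735)) = 18
Each recursion level merges n = 164735 elements
Total = 164735 * 18 = 2965230


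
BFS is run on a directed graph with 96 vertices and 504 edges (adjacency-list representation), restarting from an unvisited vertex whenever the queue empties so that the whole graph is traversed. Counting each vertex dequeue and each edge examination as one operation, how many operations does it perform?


A full BFS traversal dequeues each vertex exactly once and examines each directed edge exactly once.
V = 96 (vertex processing cost)
E = 504 (edge examination cost)
Total operations proportional to V + E = 96 + 504 = 600


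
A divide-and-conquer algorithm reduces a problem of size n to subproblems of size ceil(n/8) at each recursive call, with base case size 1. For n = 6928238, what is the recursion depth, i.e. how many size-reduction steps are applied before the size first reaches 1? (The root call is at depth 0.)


Each step divides the size by 8 (rounding up); after k steps the size is ceil(n/8^k), which equals 1 exactly when 8^k >= n.
So the depth is the smallest k with 8^k >= 6928238, i.e. ceil(log_8(6928238)).
8^7 = 2097152 < 6928238 <= 16777216 = 8^8
Recursion depth = 8


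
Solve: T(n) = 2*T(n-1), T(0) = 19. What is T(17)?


Unrolling:
T(17) = 2*T(16) = 2^2*T(15) = ... = 2^17*T(0)
= 2^17 * 19
= 131072 * 19 = 2490368


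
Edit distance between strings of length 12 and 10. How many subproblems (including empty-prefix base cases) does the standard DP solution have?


The table includes base cases (empty prefixes).
Rows: (m+1) = 13
Columns: (n+1) = 11
Total = 13 * 11 = 143


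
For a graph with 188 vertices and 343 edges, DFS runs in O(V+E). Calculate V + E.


A full DFS traversal visits each vertex once and examines each edge once.
V = 188
E = 343
Sum = 188 + 343 = 531


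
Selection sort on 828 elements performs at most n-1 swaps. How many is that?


Each of the 827 passes places one element in its final position.
Pass 1: swap minimum into position 0
Pass 2: swap minimum of remaining into position 1
...
Pass 827: last two elements, one swap
Maximum swaps = 828 - 1 = 827


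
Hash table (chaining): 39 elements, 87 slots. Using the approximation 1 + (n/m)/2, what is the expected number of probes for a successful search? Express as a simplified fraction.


Computing expected probes:
alpha = 39/87
= 1 + alpha/2
= 1 + 39/(2*87)
= (2*87 + 39) / (2*87)
= 213/174 = 71/58


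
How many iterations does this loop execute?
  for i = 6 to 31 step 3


The loop variable i takes values starting at 6 and increments by 3 each iteration.
Sequence: i = 6, 9, 12, 15, 18, 21, 24, 27, 30
The upper bound 31 is inclusive, so the count is floor((last - first) / step) + 1:
floor((31 - 6) / 3) + 1 = floor(25/3) + 1 = 8 + 1 = 9


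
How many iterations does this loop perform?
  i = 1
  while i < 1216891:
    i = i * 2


The loop variable doubles each iteration:
i = 1 -> 2 -> 4 -> 8 -> 16 -> 32 -> 64 -> 128 -> 256 -> 512 -> 1024 -> 2048 -> 4096 -> 8192 -> 16384 -> 32768 -> 65536 -> 131072 -> 262144 -> 524288 -> 1048576 -> 2097152 (stop, 2097152 >= 1216891)
Number of doublings = ceil(log2(1216891)) = 21


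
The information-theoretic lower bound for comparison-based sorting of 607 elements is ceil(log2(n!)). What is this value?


A binary decision tree of height h has at most 2^h leaves and needs at least n! of them, so h >= ceil(log2(n!)).
607! is far too large to multiply out, so use Stirling's series:
  ln(n!) ~ n ln n - n + (1/2) ln(2 pi n) + 1/(12n)  (error below 1/(360 n^3), negligible here)
  ln(607) = 6.4085288
  n ln n = 607 * 6.4085288 = 3889.9770
  (1/2) ln(2 pi * 607) = (1/2) ln(3813.8935) = 4.1232
  1/(12*607) = 0.0001
  ln(607!) ~ 3889.9770 - 607 + 4.1232 + 0.0001 = 3287.1003
Convert to base 2: log2(607!) = 3287.1003 / ln 2 = 3287.1003 / 0.69314718 = 4742.2833
ceil(4742.2833) = 4743


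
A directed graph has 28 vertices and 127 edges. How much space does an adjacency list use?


Adjacency list: one list head per vertex + one entry per edge
Vertex heads: 28
Edge entries: 127
Total = 28 + 127 = 155


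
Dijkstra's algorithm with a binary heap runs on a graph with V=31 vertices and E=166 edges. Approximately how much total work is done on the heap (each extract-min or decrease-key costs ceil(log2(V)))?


Dijkstra with a binary heap: each vertex is extracted once, each edge may relax once.
Each heap operation costs O(log V).
V + E = 31 + 166 = 197
ceil(log2(31)) = 5 (since 2^4 = 16 < 31 <= 32 = 2^5)
Total heap work = (V+E) * ceil(log2(V)) = 197 * 5 = 985


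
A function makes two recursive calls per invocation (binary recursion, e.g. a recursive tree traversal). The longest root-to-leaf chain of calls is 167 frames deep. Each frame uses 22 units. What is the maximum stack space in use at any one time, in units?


Binary recursion: the two calls run one after the other, so only one root-to-leaf chain of frames is on the stack at a time.
Maximum depth (longest chain) = 167 frames
Each frame = 22 units
Max stack space = 167 * 22 = 3674


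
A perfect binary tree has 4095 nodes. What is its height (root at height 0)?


For a perfect binary tree of height h: n = 2^(h+1) - 1, so h = log2(n+1) - 1.
  n + 1 = 4096 = 2^12
  log2(4096) = 12
  height = 12 - 1 = 11


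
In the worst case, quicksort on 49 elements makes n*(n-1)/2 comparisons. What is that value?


Sum of comparisons per partition:
48 + 47 + ... + 1 + 0
= 49 * (49 - 1) / 2
= 49 * 48 / 2
= 1176


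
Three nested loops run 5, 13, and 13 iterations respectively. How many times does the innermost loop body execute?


Loop 1 (outermost): 5 iterations
Loop 2 (middle): 13 iterations per outer
Loop 3 (innermost): 13 iterations per middle
Total = 5 * 13 * 13 = 845


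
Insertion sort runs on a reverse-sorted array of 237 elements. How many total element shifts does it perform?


Sum of shifts = 1 + 2 + 3 + ... + 236
= 237 * 236 / 2
= 55932 / 2
= 27966


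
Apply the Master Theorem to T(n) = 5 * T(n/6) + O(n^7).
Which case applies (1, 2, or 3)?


The Master Theorem: T(n) = a*T(n/b) + O(n^c)
  a = 5, b = 6, c = 7
log_b(a) = log_6(5) ~ 0.898
Compare b^c with a: 6^7 = 279936 > 5, so c > log_b(a).
Since c > log_b(a), Case 3 applies.
T(n) = O(n^7)
Master Theorem case = 3


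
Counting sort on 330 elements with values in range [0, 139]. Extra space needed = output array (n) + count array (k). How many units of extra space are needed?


Output array size: 330 (to store sorted result)
Count array size: 140 (one slot per possible value, range 0 to 139)
Total extra space = 330 + 140 = 470


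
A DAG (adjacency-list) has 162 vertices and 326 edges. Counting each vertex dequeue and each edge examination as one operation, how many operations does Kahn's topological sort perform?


V = 162 (vertex processing)
E = 326 (edge processing)
V + E = 162 + 326 = 488


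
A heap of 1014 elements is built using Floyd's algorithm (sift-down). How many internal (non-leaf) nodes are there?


Leaf nodes occupy roughly half the array.
Sift-down is called for each internal node, starting from the last one.
Internal nodes = floor(n/2) = floor(1014/2) = 507


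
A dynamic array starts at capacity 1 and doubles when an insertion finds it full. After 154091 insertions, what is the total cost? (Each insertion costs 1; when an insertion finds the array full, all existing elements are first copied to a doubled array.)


Insertion cost: 154091 (one per element)
Resizes occur just before inserting elements 2, 3, 5, 9, ...
Elements copied at each resize: 1 + 2 + 4 + 8 + 16 + 32 + 64 + 128 + 256 + 512 + 1024 + 2048 + 4096 + 8192 + 16384 + 32768 + 65536 + 131072
Sum of copies = 262143 (geometric series: 2^k - 1)
Total = 154091 + 262143 = 416234


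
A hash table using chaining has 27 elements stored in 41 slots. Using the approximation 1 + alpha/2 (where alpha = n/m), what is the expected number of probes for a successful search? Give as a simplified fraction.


Load factor alpha = n/m = 27/41
Expected probes = 1 + alpha/2 = 1 + 27/(2*41)
= 1 + 27/82
= 82/82 + 27/82
= 109/82


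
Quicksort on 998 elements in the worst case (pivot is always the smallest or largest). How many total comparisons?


In the worst case, each partition step picks the worst pivot:
  Partition 1: 997 comparisons (n-1 elements to compare)
  Partition 2: 996 comparisons
  Partition 3: 995 comparisons
  Partition 4: 994 comparisons
  Partition 5: 993 comparisons
  ...
  Last partition: 0 comparisons
Total = (n-1) + (n-2) + ... + 1 + 0 = n*(n-1)/2
= 998*997/2 = 497503


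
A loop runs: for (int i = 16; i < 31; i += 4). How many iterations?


Loop starts at i = 16, increments by 4, stops when i >= 31.
Number of iterations = ceil((31 - 16) / 4)
= ceil(15 / 4)
= 4


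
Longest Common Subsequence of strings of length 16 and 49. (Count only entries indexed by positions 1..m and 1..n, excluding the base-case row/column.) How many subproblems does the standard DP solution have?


DP table indexed by positions in both strings.
First string: 16 positions
Second string: 49 positions
Total = 16 * 49 = 784


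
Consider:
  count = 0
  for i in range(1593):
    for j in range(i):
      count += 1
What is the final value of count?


For each i, the inner loop runs i times:
  i=0: inner runs 0 times
  i=1: inner runs 1 time
  i=2: inner runs 2 times
  i=3: inner runs 3 times
  i=4: inner runs 4 times
  i=5: inner runs 5 times
  i=6: inner runs 6 times
  i=7: inner runs 7 times
  ...
Total = 0 + 1 + 2 + ... + 1592 = 1593*(1593-1)/2 = 1268028


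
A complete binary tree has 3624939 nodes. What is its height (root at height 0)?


In a complete binary tree, level k holds nodes 2^k .. 2^(k+1)-1 (1-indexed).
Height = floor(log2(n)) = floor(log2(3624939)) = 21
Check: 2^21 = 2097152 <= 3624939 < 4194304 = 2^22


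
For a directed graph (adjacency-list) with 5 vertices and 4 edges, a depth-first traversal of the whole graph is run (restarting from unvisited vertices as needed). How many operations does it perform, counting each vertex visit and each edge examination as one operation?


A full DFS traversal visits each vertex once and examines each edge once.
V = 5
E = 4
Sum = 5 + 4 = 9


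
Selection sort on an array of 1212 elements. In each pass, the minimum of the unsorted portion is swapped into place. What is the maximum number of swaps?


Selection sort performs one swap per pass:
  Pass 1: find min in positions 0 to 1211, swap with position 0
  Pass 2: find min in positions 1 to 1211, swap with position 1
  Pass 3: find min in positions 2 to 1211, swap with position 2
  Pass 4: find min in positions 3 to 1211, swap with position 3
  Pass 5: find min in positions 4 to 1211, swap with position 4
  ... (1206 more passes)
Total passes (and swaps) = n - 1 = 1212 - 1 = 1211


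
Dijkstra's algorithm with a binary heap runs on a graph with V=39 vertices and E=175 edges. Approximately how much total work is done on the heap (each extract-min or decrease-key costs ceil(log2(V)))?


Dijkstra with a binary heap: each vertex is extracted once, each edge may relax once.
Each heap operation costs O(log V).
V + E = 39 + 175 = 214
ceil(log2(39)) = 6 (since 2^5 = 32 < 39 <= 64 = 2^6)
Total heap work = (V+E) * ceil(log2(V)) = 214 * 6 = 1284


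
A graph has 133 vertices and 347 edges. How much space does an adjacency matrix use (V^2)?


Adjacency matrix: V x V grid of entries
Space = V^2 = 133^2 = 133 * 133 = 17689


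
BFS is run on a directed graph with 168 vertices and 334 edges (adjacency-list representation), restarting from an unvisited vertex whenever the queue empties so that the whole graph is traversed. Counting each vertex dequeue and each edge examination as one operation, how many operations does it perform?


A full BFS traversal dequeues each vertex exactly once and examines each directed edge exactly once.
V = 168 (vertex processing cost)
E = 334 (edge examination cost)
Total operations proportional to V + E = 168 + 334 = 502


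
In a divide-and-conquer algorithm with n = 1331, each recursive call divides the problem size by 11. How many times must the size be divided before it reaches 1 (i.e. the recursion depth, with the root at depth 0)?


Number of divisions = log_11(1331)
Sizes: 1331 -> 121 -> 11 -> 1 (3 divisions)
Recursion depth = 3


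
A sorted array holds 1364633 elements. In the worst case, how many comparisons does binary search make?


Halving sequence: 1364633 -> 682316 -> 341158 -> 170579 -> 85289 -> 42644 -> 21322 -> 10661 -> 5330 -> 2665 -> 1332 -> 666 -> 333 -> 166 -> 83 -> 41 -> 20 -> 10 -> 5 -> 2 -> 1
Number of halvings = 20
Max comparisons = 20 + 1 = 21


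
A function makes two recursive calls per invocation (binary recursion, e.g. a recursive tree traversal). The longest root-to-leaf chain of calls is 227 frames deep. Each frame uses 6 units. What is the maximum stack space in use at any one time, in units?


Binary recursion: the two calls run one after the other, so only one root-to-leaf chain of frames is on the stack at a time.
Maximum depth (longest chain) = 227 frames
Each frame = 6 units
Max stack space = 227 * 6 = 1362


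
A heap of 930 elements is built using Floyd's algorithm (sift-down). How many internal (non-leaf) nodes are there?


Leaf nodes occupy roughly half the array.
Sift-down is called for each internal node, starting from the last one.
Internal nodes = floor(n/2) = floor(930/2) = 465


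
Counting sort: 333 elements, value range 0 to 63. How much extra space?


n = 333 (output array)
k = 64 (count array for 64 distinct values)
Extra space = 333 + 64 = 397


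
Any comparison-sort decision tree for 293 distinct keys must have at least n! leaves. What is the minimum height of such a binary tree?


A binary decision tree of height h has at most 2^h leaves and needs at least n! of them, so h >= ceil(log2(n!)).
293! is far too large to multiply out, so use Stirling's series:
  ln(n!) ~ n ln n - n + (1/2) ln(2 pi n) + 1/(12n)  (error below 1/(360 n^3), negligible here)
  ln(293) = 5.6801726
  n ln n = 293 * 5.6801726 = 1664.2906
  (1/2) ln(2 pi * 293) = (1/2) ln(1840.9733) = 3.7590
  1/(12*293) = 0.0003
  ln(293!) ~ 1664.2906 - 293 + 3.7590 + 0.0003 = 1375.0499
Convert to base 2: log2(293!) = 1375.0499 / ln 2 = 1375.0499 / 0.69314718 = 1983.7777
ceil(1983.7777) = 1984


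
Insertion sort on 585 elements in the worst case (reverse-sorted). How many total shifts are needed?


In the worst case (reverse-sorted), each element shifts past all previous:
  Element 1: 1 shifts
  Element 2: 2 shifts
  Element 3: 3 shifts
  Element 4: 4 shifts
  Element 5: 5 shifts
  ...
  Element 584: 584 shifts
Total = 1 + 2 + ... + 584
= 585*(585-1)/2 = 170820
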